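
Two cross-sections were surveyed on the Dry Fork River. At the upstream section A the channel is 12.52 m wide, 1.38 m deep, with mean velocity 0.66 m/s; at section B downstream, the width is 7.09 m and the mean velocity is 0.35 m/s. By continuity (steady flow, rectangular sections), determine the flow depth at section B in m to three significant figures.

4.60 m

Q = A₁V₁ = (12.52×1.38) × 0.66 = 11.40 m³/s
d₂ = Q/(b₂ V₂) = 11.40/(7.09×0.35) = 4.595 m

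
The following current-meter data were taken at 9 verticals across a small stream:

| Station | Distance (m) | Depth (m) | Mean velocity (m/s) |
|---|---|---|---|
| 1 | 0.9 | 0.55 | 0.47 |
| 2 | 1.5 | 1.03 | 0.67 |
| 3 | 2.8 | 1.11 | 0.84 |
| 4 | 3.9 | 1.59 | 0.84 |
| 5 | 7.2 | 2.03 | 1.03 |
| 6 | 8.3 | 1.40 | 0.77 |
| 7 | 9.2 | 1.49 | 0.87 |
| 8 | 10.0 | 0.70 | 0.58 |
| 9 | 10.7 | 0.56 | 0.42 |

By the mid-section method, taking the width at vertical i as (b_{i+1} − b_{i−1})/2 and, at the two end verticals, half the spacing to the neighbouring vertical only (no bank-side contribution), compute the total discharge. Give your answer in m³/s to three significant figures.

12.0 m³/s

w_1 = (1.5 − 0.9)/2 = 0.3 m; q_1 = 0.47 × 0.55 × 0.3 = 0.07755 m³/s
w_2 = (2.8 − 0.9)/2 = 0.95 m; q_2 = 0.67 × 1.03 × 0.95 = 0.6556 m³/s
w_3 = (3.9 − 1.5)/2 = 1.2 m; q_3 = 0.84 × 1.11 × 1.2 = 1.119 m³/s
w_4 = (7.2 − 2.8)/2 = 2.2 m; q_4 = 0.84 × 1.59 × 2.2 = 2.938 m³/s
w_5 = (8.3 − 3.9)/2 = 2.2 m; q_5 = 1.03 × 2.03 × 2.2 = 4.600 m³/s
w_6 = (9.2 − 7.2)/2 = 1 m; q_6 = 0.77 × 1.40 × 1 = 1.078 m³/s
w_7 = (10.0 − 8.3)/2 = 0.85 m; q_7 = 0.87 × 1.49 × 0.85 = 1.102 m³/s
w_8 = (10.7 − 9.2)/2 = 0.75 m; q_8 = 0.58 × 0.70 × 0.75 = 0.3045 m³/s
w_9 = (10.7 − 10.0)/2 = 0.35 m; q_9 = 0.42 × 0.56 × 0.35 = 0.08232 m³/s
Q = Σ qᵢ = 11.96 m³/s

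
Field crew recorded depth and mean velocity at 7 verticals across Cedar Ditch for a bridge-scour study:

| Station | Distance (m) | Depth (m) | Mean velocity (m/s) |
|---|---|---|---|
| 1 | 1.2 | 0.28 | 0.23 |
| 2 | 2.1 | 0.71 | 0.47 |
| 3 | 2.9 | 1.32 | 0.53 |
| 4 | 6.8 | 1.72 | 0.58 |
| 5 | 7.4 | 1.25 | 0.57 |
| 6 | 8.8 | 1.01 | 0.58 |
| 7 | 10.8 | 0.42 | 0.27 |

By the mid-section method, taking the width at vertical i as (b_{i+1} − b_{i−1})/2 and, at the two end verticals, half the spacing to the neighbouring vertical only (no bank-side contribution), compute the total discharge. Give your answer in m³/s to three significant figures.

6.02 m³/s

w_1 = (2.1 − 1.2)/2 = 0.45 m; q_1 = 0.23 × 0.28 × 0.45 = 0.02898 m³/s
w_2 = (2.9 − 1.2)/2 = 0.85 m; q_2 = 0.47 × 0.71 × 0.85 = 0.2836 m³/s
w_3 = (6.8 − 2.1)/2 = 2.35 m; q_3 = 0.53 × 1.32 × 2.35 = 1.644 m³/s
w_4 = (7.4 − 2.9)/2 = 2.25 m; q_4 = 0.58 × 1.72 × 2.25 = 2.245 m³/s
w_5 = (8.8 − 6.8)/2 = 1 m; q_5 = 0.57 × 1.25 × 1 = 0.7125 m³/s
w_6 = (10.8 − 7.4)/2 = 1.7 m; q_6 = 0.58 × 1.01 × 1.7 = 0.9959 m³/s
w_7 = (10.8 − 8.8)/2 = 1 m; q_7 = 0.27 × 0.42 × 1 = 0.1134 m³/s
Q = Σ qᵢ = 6.023 m³/s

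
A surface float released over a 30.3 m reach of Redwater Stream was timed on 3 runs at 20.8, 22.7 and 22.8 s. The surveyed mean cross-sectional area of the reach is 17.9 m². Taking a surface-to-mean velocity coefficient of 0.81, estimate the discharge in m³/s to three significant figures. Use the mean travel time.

19.9 m³/s

t̄ = (20.8 + 22.7 + 22.8) / 3 = 22.1 s
v_surface = L / t̄ = 30.3 / 22.1 = 1.371 m/s
v_mean = 0.81 × 1.371 = 1.111 m/s
Q = A × v_mean = 17.9 × 1.111 = 19.88 m³/s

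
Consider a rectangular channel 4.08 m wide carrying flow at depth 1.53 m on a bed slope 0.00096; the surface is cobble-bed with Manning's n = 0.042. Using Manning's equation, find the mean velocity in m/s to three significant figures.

0.675 m/s

A = b·y = 4.08 × 1.53 = 6.242 m²
P = b + 2y = 4.08 + 2×1.53 = 7.140 m
R = A/P = 6.242/7.140 = 0.8743 m
Q = (1/n)·A·R^(2/3)·S^(1/2) = (1/0.042) × 6.242 × 0.8743^(2/3) × 0.00096^(1/2) = 4.211 m³/s
V = Q/A = 4.211/6.242 = 0.6745 m/s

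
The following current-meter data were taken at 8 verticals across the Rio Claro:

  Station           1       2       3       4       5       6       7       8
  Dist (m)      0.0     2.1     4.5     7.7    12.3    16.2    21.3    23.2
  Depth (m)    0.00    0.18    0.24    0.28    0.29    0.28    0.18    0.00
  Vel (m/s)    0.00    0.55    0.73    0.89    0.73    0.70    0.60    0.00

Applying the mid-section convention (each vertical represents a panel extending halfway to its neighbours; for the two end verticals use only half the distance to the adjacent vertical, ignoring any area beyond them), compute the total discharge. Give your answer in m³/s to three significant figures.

3.84 m³/s

w_2 = (4.5 − 0.0)/2 = 2.25 m; q_2 = 0.55 × 0.18 × 2.25 = 0.2228 m³/s
w_3 = (7.7 − 2.1)/2 = 2.8 m; q_3 = 0.73 × 0.24 × 2.8 = 0.4906 m³/s
w_4 = (12.3 − 4.5)/2 = 3.9 m; q_4 = 0.89 × 0.28 × 3.9 = 0.9719 m³/s
w_5 = (16.2 − 7.7)/2 = 4.25 m; q_5 = 0.73 × 0.29 × 4.25 = 0.8997 m³/s
w_6 = (21.3 − 12.3)/2 = 4.5 m; q_6 = 0.70 × 0.28 × 4.5 = 0.8820 m³/s
w_7 = (23.2 − 16.2)/2 = 3.5 m; q_7 = 0.60 × 0.18 × 3.5 = 0.3780 m³/s
Stations 1, 8 contribute zero (depth or velocity is 0).
Q = Σ qᵢ = 3.845 m³/s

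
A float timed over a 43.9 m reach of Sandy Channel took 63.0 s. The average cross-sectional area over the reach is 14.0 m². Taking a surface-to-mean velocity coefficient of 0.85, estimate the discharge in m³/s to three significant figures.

v_surface = L / t̄ = 43.9 / 63 = 0.6968 m/s
v_mean = 0.85 × 0.6968 = 0.5923 m/s
Q = A × v_mean = 14.0 × 0.5923 = 8.292 m³/s

8.29 m³/s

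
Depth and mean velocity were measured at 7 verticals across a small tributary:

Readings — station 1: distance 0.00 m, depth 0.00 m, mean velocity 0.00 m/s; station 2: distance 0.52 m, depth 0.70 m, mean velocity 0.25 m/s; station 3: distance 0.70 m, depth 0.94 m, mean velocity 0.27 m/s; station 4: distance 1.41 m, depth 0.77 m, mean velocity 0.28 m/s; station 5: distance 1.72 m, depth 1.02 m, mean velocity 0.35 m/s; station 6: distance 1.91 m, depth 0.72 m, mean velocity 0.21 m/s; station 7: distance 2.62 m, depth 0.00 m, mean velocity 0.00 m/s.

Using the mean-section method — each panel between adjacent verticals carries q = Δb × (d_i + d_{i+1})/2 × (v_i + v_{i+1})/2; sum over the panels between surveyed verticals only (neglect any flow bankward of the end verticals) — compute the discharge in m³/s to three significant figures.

0.389 m³/s

Panel 1-2: Δb = 0.52 m, d̄ = (0.00+0.70)/2 = 0.35, v̄ = (0.00+0.25)/2 = 0.125 → q = 0.52×0.35×0.125 = 0.02275 m³/s
Panel 2-3: Δb = 0.18 m, d̄ = (0.70+0.94)/2 = 0.82, v̄ = (0.25+0.27)/2 = 0.26 → q = 0.18×0.82×0.26 = 0.03838 m³/s
Panel 3-4: Δb = 0.71 m, d̄ = (0.94+0.77)/2 = 0.855, v̄ = (0.27+0.28)/2 = 0.275 → q = 0.71×0.855×0.275 = 0.1669 m³/s
Panel 4-5: Δb = 0.31 m, d̄ = (0.77+1.02)/2 = 0.895, v̄ = (0.28+0.35)/2 = 0.315 → q = 0.31×0.895×0.315 = 0.08740 m³/s
Panel 5-6: Δb = 0.19 m, d̄ = (1.02+0.72)/2 = 0.87, v̄ = (0.35+0.21)/2 = 0.28 → q = 0.19×0.87×0.28 = 0.04628 m³/s
Panel 6-7: Δb = 0.71 m, d̄ = (0.72+0.00)/2 = 0.36, v̄ = (0.21+0.00)/2 = 0.105 → q = 0.71×0.36×0.105 = 0.02684 m³/s
Q = Σ q = 0.3886 m³/s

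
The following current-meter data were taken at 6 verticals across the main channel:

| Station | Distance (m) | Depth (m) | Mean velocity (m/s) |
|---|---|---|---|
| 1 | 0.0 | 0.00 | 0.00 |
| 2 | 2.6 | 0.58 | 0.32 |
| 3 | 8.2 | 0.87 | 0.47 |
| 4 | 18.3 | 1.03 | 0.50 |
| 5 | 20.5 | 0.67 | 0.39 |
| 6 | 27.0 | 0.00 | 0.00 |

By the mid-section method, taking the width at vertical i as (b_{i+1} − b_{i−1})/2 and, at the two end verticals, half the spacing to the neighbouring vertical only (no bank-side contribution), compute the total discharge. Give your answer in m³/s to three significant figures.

8.27 m³/s

w_2 = (8.2 − 0.0)/2 = 4.1 m; q_2 = 0.32 × 0.58 × 4.1 = 0.7610 m³/s
w_3 = (18.3 − 2.6)/2 = 7.85 m; q_3 = 0.47 × 0.87 × 7.85 = 3.210 m³/s
w_4 = (20.5 − 8.2)/2 = 6.15 m; q_4 = 0.50 × 1.03 × 6.15 = 3.167 m³/s
w_5 = (27.0 − 18.3)/2 = 4.35 m; q_5 = 0.39 × 0.67 × 4.35 = 1.137 m³/s
Stations 1, 6 contribute zero (depth or velocity is 0).
Q = Σ qᵢ = 8.275 m³/s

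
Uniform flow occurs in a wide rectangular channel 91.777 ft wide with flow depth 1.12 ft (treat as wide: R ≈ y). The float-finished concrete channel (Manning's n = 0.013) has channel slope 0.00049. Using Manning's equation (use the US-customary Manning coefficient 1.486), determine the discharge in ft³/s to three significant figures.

281 ft³/s

A = b·y = 91.777 × 1.12 = 102.8 ft²
Wide channel: R ≈ y = 1.12 ft
Q = (1.486/n)·A·R^(2/3)·S^(1/2) = (1.486/0.013) × 102.8 × 1.120^(2/3) × 0.00049^(1/2) = 280.5 ft³/s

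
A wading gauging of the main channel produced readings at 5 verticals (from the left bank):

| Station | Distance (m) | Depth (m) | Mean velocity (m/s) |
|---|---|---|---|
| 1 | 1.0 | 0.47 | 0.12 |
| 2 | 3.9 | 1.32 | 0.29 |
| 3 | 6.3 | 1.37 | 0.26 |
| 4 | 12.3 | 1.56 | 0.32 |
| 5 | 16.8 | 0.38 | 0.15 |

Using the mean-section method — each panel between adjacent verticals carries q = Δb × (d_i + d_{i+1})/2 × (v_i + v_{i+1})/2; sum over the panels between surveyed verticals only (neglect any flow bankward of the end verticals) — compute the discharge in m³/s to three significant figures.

4.99 m³/s

Panel 1-2: Δb = 2.9 m, d̄ = (0.47+1.32)/2 = 0.895, v̄ = (0.12+0.29)/2 = 0.205 → q = 2.9×0.895×0.205 = 0.5321 m³/s
Panel 2-3: Δb = 2.4 m, d̄ = (1.32+1.37)/2 = 1.345, v̄ = (0.29+0.26)/2 = 0.275 → q = 2.4×1.345×0.275 = 0.8877 m³/s
Panel 3-4: Δb = 6 m, d̄ = (1.37+1.56)/2 = 1.465, v̄ = (0.26+0.32)/2 = 0.29 → q = 6×1.465×0.29 = 2.549 m³/s
Panel 4-5: Δb = 4.5 m, d̄ = (1.56+0.38)/2 = 0.97, v̄ = (0.32+0.15)/2 = 0.235 → q = 4.5×0.97×0.235 = 1.026 m³/s
Q = Σ q = 4.995 m³/s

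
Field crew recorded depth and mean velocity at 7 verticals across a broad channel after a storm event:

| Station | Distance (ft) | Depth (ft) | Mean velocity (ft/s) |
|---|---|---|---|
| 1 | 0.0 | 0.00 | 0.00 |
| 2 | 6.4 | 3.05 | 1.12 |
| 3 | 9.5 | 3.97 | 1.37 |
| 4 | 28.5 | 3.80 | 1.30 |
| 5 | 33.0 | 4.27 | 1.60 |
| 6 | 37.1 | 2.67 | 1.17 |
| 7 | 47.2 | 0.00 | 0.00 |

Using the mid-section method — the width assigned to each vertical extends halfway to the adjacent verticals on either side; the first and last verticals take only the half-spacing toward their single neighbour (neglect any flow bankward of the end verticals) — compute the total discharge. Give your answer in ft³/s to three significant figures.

186 ft³/s

w_2 = (9.5 − 0.0)/2 = 4.75 ft; q_2 = 1.12 × 3.05 × 4.75 = 16.23 ft³/s
w_3 = (28.5 − 6.4)/2 = 11.05 ft; q_3 = 1.37 × 3.97 × 11.05 = 60.10 ft³/s
w_4 = (33.0 − 9.5)/2 = 11.75 ft; q_4 = 1.30 × 3.80 × 11.75 = 58.05 ft³/s
w_5 = (37.1 − 28.5)/2 = 4.3 ft; q_5 = 1.60 × 4.27 × 4.3 = 29.38 ft³/s
w_6 = (47.2 − 33.0)/2 = 7.1 ft; q_6 = 1.17 × 2.67 × 7.1 = 22.18 ft³/s
Stations 1, 7 contribute zero (depth or velocity is 0).
Q = Σ qᵢ = 185.9 ft³/s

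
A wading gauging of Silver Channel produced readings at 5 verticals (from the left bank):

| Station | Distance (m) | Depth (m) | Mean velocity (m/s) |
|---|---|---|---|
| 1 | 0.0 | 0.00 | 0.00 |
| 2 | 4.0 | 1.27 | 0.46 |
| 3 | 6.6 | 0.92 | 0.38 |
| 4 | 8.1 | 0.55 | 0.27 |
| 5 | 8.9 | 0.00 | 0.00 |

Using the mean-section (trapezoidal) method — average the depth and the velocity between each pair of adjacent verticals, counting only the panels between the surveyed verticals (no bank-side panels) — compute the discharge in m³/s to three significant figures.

Panel 1-2: Δb = 4 m, d̄ = (0.00+1.27)/2 = 0.635, v̄ = (0.00+0.46)/2 = 0.23 → q = 4×0.635×0.23 = 0.5842 m³/s
Panel 2-3: Δb = 2.6 m, d̄ = (1.27+0.92)/2 = 1.095, v̄ = (0.46+0.38)/2 = 0.42 → q = 2.6×1.095×0.42 = 1.196 m³/s
Panel 3-4: Δb = 1.5 m, d̄ = (0.92+0.55)/2 = 0.735, v̄ = (0.38+0.27)/2 = 0.325 → q = 1.5×0.735×0.325 = 0.3583 m³/s
Panel 4-5: Δb = 0.8 m, d̄ = (0.55+0.00)/2 = 0.275, v̄ = (0.27+0.00)/2 = 0.135 → q = 0.8×0.275×0.135 = 0.02970 m³/s
Q = Σ q = 2.168 m³/s

2.17 m³/s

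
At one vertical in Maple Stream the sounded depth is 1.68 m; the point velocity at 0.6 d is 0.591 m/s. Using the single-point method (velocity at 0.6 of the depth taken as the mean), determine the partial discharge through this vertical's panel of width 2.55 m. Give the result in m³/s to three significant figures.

v̄ = v₀.₆ = 0.591 m/s
q = v̄ × d × w = 0.5910 × 1.68 × 2.55 = 2.532 m³/s

2.53 m³/s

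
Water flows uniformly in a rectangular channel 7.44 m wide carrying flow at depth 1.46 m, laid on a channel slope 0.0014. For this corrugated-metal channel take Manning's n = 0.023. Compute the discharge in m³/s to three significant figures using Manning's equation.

A = b·y = 7.44 × 1.46 = 10.86 m²
P = b + 2y = 7.44 + 2×1.46 = 10.36 m
R = A/P = 10.86/10.36 = 1.048 m
Q = (1/n)·A·R^(2/3)·S^(1/2) = (1/0.023) × 10.86 × 1.048^(2/3) × 0.0014^(1/2) = 18.24 m³/s

18.2 m³/s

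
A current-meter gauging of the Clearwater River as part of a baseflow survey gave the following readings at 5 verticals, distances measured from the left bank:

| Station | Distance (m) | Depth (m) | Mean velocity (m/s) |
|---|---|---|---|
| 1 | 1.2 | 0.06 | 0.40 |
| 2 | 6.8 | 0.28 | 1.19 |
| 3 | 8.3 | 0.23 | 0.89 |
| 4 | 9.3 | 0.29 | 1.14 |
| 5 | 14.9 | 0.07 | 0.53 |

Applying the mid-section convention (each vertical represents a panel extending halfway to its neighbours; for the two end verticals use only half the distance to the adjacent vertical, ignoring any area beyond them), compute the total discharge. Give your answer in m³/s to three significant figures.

2.70 m³/s

w_1 = (6.8 − 1.2)/2 = 2.8 m; q_1 = 0.40 × 0.06 × 2.8 = 0.06720 m³/s
w_2 = (8.3 − 1.2)/2 = 3.55 m; q_2 = 1.19 × 0.28 × 3.55 = 1.183 m³/s
w_3 = (9.3 − 6.8)/2 = 1.25 m; q_3 = 0.89 × 0.23 × 1.25 = 0.2559 m³/s
w_4 = (14.9 − 8.3)/2 = 3.3 m; q_4 = 1.14 × 0.29 × 3.3 = 1.091 m³/s
w_5 = (14.9 − 9.3)/2 = 2.8 m; q_5 = 0.53 × 0.07 × 2.8 = 0.1039 m³/s
Q = Σ qᵢ = 2.701 m³/s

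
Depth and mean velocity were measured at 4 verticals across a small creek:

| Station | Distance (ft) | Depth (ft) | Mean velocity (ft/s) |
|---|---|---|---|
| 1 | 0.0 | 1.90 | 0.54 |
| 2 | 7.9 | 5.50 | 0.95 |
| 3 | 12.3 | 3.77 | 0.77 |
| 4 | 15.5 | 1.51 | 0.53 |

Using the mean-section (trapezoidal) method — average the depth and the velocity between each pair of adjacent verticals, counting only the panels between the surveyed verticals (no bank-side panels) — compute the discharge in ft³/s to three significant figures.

44.8 ft³/s

Panel 1-2: Δb = 7.9 ft, d̄ = (1.90+5.50)/2 = 3.7, v̄ = (0.54+0.95)/2 = 0.745 → q = 7.9×3.7×0.745 = 21.78 ft³/s
Panel 2-3: Δb = 4.4 ft, d̄ = (5.50+3.77)/2 = 4.635, v̄ = (0.95+0.77)/2 = 0.86 → q = 4.4×4.635×0.86 = 17.54 ft³/s
Panel 3-4: Δb = 3.2 ft, d̄ = (3.77+1.51)/2 = 2.64, v̄ = (0.77+0.53)/2 = 0.65 → q = 3.2×2.64×0.65 = 5.491 ft³/s
Q = Σ q = 44.81 ft³/s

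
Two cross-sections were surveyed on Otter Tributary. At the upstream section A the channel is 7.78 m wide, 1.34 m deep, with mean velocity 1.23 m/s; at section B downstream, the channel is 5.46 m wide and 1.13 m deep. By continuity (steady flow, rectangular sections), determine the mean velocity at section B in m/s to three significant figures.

Q = A₁V₁ = (7.78×1.34) × 1.23 = 12.82 m³/s
A₂ = 5.46 × 1.13 = 6.170 m²
V₂ = Q/A₂ = 12.82/6.170 = 2.078 m/s

2.08 m/s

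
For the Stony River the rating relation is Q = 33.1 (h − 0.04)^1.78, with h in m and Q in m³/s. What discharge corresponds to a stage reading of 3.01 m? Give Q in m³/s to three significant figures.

230 m³/s

Q = 33.1 × (3.01 − 0.04)^1.78 = 33.1 × 2.97^1.78 = 229.8 m³/s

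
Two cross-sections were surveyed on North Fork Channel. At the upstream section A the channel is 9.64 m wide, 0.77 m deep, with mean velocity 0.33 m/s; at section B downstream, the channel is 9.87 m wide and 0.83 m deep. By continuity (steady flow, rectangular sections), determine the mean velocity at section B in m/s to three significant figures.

Q = A₁V₁ = (9.64×0.77) × 0.33 = 2.450 m³/s
A₂ = 9.87 × 0.83 = 8.192 m²
V₂ = Q/A₂ = 2.450/8.192 = 0.2990 m/s

0.299 m/s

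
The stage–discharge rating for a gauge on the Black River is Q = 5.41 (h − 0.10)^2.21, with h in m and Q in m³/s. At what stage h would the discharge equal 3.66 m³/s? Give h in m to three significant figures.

h − h₀ = (Q/C)^(1/b) = (3.66/5.41)^(1/2.21) = 0.8379 m
h = 0.10 + 0.8379 = 0.9379 m

0.938 m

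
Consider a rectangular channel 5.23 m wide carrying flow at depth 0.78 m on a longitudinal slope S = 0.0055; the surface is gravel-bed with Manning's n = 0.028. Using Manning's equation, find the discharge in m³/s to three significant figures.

A = b·y = 5.23 × 0.78 = 4.079 m²
P = b + 2y = 5.23 + 2×0.78 = 6.790 m
R = A/P = 4.079/6.790 = 0.6008 m
Q = (1/n)·A·R^(2/3)·S^(1/2) = (1/0.028) × 4.079 × 0.6008^(2/3) × 0.0055^(1/2) = 7.693 m³/s

7.69 m³/s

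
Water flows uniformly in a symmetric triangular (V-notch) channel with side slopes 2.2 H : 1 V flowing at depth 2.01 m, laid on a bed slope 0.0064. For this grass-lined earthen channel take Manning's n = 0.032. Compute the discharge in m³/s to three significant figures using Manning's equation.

20.9 m³/s

A = z·y² = 2.2×2.01² = 8.888 m²
P = 2y√(1+z²) = 2×2.01×√(1+2.2²) = 9.715 m
R = A/P = 8.888/9.715 = 0.9149 m
Q = (1/n)·A·R^(2/3)·S^(1/2) = (1/0.032) × 8.888 × 0.9149^(2/3) × 0.0064^(1/2) = 20.94 m³/s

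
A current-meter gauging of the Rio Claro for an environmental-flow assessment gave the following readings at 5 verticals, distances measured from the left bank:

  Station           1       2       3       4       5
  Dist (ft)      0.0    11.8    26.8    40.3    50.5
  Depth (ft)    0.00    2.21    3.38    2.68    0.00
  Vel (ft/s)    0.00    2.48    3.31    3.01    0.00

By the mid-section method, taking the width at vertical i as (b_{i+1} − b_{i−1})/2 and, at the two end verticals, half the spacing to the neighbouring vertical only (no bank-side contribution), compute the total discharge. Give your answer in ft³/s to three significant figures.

w_2 = (26.8 − 0.0)/2 = 13.4 ft; q_2 = 2.48 × 2.21 × 13.4 = 73.44 ft³/s
w_3 = (40.3 − 11.8)/2 = 14.25 ft; q_3 = 3.31 × 3.38 × 14.25 = 159.4 ft³/s
w_4 = (50.5 − 26.8)/2 = 11.85 ft; q_4 = 3.01 × 2.68 × 11.85 = 95.59 ft³/s
Stations 1, 5 contribute zero (depth or velocity is 0).
Q = Σ qᵢ = 328.5 ft³/s

328 ft³/s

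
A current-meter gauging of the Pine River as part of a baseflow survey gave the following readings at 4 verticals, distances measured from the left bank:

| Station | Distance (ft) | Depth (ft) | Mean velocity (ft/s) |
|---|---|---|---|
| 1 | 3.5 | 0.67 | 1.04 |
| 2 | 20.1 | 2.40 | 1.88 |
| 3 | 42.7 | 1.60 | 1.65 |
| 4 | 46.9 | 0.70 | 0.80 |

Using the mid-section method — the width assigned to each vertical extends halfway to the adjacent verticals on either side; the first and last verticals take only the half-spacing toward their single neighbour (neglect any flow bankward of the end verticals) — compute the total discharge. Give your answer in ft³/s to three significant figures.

w_1 = (20.1 − 3.5)/2 = 8.3 ft; q_1 = 1.04 × 0.67 × 8.3 = 5.783 ft³/s
w_2 = (42.7 − 3.5)/2 = 19.6 ft; q_2 = 1.88 × 2.40 × 19.6 = 88.44 ft³/s
w_3 = (46.9 − 20.1)/2 = 13.4 ft; q_3 = 1.65 × 1.60 × 13.4 = 35.38 ft³/s
w_4 = (46.9 − 42.7)/2 = 2.1 ft; q_4 = 0.80 × 0.70 × 2.1 = 1.176 ft³/s
Q = Σ qᵢ = 130.8 ft³/s

131 ft³/s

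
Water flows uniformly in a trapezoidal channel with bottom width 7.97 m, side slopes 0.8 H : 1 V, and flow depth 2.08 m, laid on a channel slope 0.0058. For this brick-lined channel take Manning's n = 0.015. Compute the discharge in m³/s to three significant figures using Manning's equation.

134 m³/s

A = (b + z·y)·y = (7.97 + 0.8×2.08)×2.08 = 20.04 m²
P = b + 2y√(1+z²) = 7.97 + 2×2.08×√(1+0.8²) = 13.30 m
R = A/P = 20.04/13.30 = 1.507 m
Q = (1/n)·A·R^(2/3)·S^(1/2) = (1/0.015) × 20.04 × 1.507^(2/3) × 0.0058^(1/2) = 133.7 m³/s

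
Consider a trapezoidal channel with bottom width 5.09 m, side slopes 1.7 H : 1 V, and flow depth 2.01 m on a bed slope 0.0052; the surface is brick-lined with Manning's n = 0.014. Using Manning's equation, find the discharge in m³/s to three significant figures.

106 m³/s

A = (b + z·y)·y = (5.09 + 1.7×2.01)×2.01 = 17.10 m²
P = b + 2y√(1+z²) = 5.09 + 2×2.01×√(1+1.7²) = 13.02 m
R = A/P = 17.10/13.02 = 1.313 m
Q = (1/n)·A·R^(2/3)·S^(1/2) = (1/0.014) × 17.10 × 1.313^(2/3) × 0.0052^(1/2) = 105.6 m³/s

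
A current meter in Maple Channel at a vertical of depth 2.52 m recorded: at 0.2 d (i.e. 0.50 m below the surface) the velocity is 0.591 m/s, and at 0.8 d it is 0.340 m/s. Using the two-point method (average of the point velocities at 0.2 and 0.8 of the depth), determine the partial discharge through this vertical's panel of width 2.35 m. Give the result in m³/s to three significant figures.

v̄ = (0.591 + 0.340) / 2 = 0.4655 m/s
q = v̄ × d × w = 0.4655 × 2.52 × 2.35 = 2.757 m³/s

2.76 m³/s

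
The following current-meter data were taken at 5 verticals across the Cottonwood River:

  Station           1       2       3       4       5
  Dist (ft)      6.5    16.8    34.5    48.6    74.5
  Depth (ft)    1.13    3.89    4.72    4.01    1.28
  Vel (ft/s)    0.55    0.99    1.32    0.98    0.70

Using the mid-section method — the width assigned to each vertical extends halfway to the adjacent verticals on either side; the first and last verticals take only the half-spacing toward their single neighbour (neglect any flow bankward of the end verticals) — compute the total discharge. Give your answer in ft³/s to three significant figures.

w_1 = (16.8 − 6.5)/2 = 5.15 ft; q_1 = 0.55 × 1.13 × 5.15 = 3.201 ft³/s
w_2 = (34.5 − 6.5)/2 = 14 ft; q_2 = 0.99 × 3.89 × 14 = 53.92 ft³/s
w_3 = (48.6 − 16.8)/2 = 15.9 ft; q_3 = 1.32 × 4.72 × 15.9 = 99.06 ft³/s
w_4 = (74.5 − 34.5)/2 = 20 ft; q_4 = 0.98 × 4.01 × 20 = 78.60 ft³/s
w_5 = (74.5 − 48.6)/2 = 12.95 ft; q_5 = 0.70 × 1.28 × 12.95 = 11.60 ft³/s
Q = Σ qᵢ = 246.4 ft³/s

246 ft³/s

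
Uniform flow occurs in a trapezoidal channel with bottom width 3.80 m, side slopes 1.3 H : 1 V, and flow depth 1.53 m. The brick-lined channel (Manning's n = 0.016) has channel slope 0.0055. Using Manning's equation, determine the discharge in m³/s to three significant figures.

A = (b + z·y)·y = (3.80 + 1.3×1.53)×1.53 = 8.857 m²
P = b + 2y√(1+z²) = 3.80 + 2×1.53×√(1+1.3²) = 8.819 m
R = A/P = 8.857/8.819 = 1.004 m
Q = (1/n)·A·R^(2/3)·S^(1/2) = (1/0.016) × 8.857 × 1.004^(2/3) × 0.0055^(1/2) = 41.17 m³/s

41.2 m³/s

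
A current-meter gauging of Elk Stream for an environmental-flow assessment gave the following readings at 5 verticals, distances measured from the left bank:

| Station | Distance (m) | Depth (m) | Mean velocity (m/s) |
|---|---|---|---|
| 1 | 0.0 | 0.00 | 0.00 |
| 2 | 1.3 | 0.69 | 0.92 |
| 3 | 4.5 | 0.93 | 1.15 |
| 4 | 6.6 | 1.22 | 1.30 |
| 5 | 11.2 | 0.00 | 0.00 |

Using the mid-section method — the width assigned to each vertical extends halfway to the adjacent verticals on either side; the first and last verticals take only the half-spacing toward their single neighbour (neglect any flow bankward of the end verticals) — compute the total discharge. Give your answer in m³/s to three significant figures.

9.58 m³/s

w_2 = (4.5 − 0.0)/2 = 2.25 m; q_2 = 0.92 × 0.69 × 2.25 = 1.428 m³/s
w_3 = (6.6 − 1.3)/2 = 2.65 m; q_3 = 1.15 × 0.93 × 2.65 = 2.834 m³/s
w_4 = (11.2 − 4.5)/2 = 3.35 m; q_4 = 1.30 × 1.22 × 3.35 = 5.313 m³/s
Stations 1, 5 contribute zero (depth or velocity is 0).
Q = Σ qᵢ = 9.576 m³/s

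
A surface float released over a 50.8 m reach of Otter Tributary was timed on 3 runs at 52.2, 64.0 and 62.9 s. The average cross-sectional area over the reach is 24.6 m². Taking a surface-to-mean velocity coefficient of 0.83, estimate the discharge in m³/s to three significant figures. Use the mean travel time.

17.4 m³/s

t̄ = (52.2 + 64.0 + 62.9) / 3 = 59.7 s
v_surface = L / t̄ = 50.8 / 59.7 = 0.8509 m/s
v_mean = 0.83 × 0.8509 = 0.7063 m/s
Q = A × v_mean = 24.6 × 0.7063 = 17.37 m³/s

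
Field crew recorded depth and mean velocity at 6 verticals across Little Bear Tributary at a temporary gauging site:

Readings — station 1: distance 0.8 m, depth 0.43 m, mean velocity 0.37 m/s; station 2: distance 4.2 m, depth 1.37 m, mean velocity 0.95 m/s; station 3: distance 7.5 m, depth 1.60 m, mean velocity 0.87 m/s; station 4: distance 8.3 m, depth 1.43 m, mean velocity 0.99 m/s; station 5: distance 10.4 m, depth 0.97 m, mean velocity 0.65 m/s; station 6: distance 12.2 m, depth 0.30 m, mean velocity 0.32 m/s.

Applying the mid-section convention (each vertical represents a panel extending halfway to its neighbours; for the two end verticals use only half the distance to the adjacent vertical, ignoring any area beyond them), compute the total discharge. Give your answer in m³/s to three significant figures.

10.9 m³/s

w_1 = (4.2 − 0.8)/2 = 1.7 m; q_1 = 0.37 × 0.43 × 1.7 = 0.2705 m³/s
w_2 = (7.5 − 0.8)/2 = 3.35 m; q_2 = 0.95 × 1.37 × 3.35 = 4.360 m³/s
w_3 = (8.3 − 4.2)/2 = 2.05 m; q_3 = 0.87 × 1.60 × 2.05 = 2.854 m³/s
w_4 = (10.4 − 7.5)/2 = 1.45 m; q_4 = 0.99 × 1.43 × 1.45 = 2.053 m³/s
w_5 = (12.2 − 8.3)/2 = 1.95 m; q_5 = 0.65 × 0.97 × 1.95 = 1.229 m³/s
w_6 = (12.2 − 10.4)/2 = 0.9 m; q_6 = 0.32 × 0.30 × 0.9 = 0.08640 m³/s
Q = Σ qᵢ = 10.85 m³/s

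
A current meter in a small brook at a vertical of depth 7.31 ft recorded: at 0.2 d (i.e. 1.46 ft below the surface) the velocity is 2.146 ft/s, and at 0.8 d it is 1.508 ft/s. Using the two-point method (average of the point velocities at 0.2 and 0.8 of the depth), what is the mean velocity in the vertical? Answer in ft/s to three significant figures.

v̄ = (2.146 + 1.508) / 2 = 1.827 ft/s

1.83 ft/s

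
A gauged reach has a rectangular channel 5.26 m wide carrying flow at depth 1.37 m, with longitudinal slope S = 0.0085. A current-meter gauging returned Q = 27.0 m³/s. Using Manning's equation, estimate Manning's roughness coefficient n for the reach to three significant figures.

A = b·y = 5.26 × 1.37 = 7.206 m²
P = b + 2y = 5.26 + 2×1.37 = 8.000 m
R = A/P = 7.206/8.000 = 0.9008 m
n = (1/Q)·A·R^(2/3)·S^(1/2) = (1/27.0) × 7.206 × 0.9327 × 0.09220 = 0.02295

0.0230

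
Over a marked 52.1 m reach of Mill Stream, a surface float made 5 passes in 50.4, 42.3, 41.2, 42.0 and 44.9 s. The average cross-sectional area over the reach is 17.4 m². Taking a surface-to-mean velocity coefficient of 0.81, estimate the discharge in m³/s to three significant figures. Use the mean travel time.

16.6 m³/s

t̄ = (50.4 + 42.3 + 41.2 + 42.0 + 44.9) / 5 = 44.16 s
v_surface = L / t̄ = 52.1 / 44.16 = 1.180 m/s
v_mean = 0.81 × 1.180 = 0.9556 m/s
Q = A × v_mean = 17.4 × 0.9556 = 16.63 m³/s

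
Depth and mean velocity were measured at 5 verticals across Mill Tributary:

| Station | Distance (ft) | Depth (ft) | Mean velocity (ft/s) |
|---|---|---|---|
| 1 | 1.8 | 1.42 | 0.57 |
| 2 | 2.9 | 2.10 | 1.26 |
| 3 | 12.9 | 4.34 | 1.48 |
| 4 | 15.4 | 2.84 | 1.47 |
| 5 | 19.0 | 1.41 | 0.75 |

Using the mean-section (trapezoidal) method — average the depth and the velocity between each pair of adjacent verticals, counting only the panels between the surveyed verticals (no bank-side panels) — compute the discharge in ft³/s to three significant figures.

Panel 1-2: Δb = 1.1 ft, d̄ = (1.42+2.10)/2 = 1.76, v̄ = (0.57+1.26)/2 = 0.915 → q = 1.1×1.76×0.915 = 1.771 ft³/s
Panel 2-3: Δb = 10 ft, d̄ = (2.10+4.34)/2 = 3.22, v̄ = (1.26+1.48)/2 = 1.37 → q = 10×3.22×1.37 = 44.11 ft³/s
Panel 3-4: Δb = 2.5 ft, d̄ = (4.34+2.84)/2 = 3.59, v̄ = (1.48+1.47)/2 = 1.475 → q = 2.5×3.59×1.475 = 13.24 ft³/s
Panel 4-5: Δb = 3.6 ft, d̄ = (2.84+1.41)/2 = 2.125, v̄ = (1.47+0.75)/2 = 1.11 → q = 3.6×2.125×1.11 = 8.492 ft³/s
Q = Σ q = 67.62 ft³/s

67.6 ft³/s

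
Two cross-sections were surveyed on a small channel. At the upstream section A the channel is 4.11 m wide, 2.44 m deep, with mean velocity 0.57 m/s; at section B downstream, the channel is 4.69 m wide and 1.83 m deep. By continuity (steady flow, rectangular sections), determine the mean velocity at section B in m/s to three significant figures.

0.666 m/s

Q = A₁V₁ = (4.11×2.44) × 0.57 = 5.716 m³/s
A₂ = 4.69 × 1.83 = 8.583 m²
V₂ = Q/A₂ = 5.716/8.583 = 0.6660 m/s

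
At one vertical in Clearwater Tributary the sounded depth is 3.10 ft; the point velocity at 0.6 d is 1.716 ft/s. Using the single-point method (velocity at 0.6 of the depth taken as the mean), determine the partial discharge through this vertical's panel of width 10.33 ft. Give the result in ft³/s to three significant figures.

v̄ = v₀.₆ = 1.716 ft/s
q = v̄ × d × w = 1.716 × 3.10 × 10.33 = 54.95 ft³/s

55.0 ft³/s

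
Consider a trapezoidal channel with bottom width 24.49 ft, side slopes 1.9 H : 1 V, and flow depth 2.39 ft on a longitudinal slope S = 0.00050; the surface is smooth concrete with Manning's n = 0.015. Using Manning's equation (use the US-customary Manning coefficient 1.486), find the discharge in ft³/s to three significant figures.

A = (b + z·y)·y = (24.49 + 1.9×2.39)×2.39 = 69.38 ft²
P = b + 2y√(1+z²) = 24.49 + 2×2.39×√(1+1.9²) = 34.75 ft
R = A/P = 69.38/34.75 = 1.996 ft
Q = (1.486/n)·A·R^(2/3)·S^(1/2) = (1.486/0.015) × 69.38 × 1.996^(2/3) × 0.00050^(1/2) = 243.7 ft³/s

244 ft³/s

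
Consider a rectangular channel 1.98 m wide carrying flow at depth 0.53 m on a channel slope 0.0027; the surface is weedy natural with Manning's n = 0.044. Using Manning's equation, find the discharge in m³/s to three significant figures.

A = b·y = 1.98 × 0.53 = 1.049 m²
P = b + 2y = 1.98 + 2×0.53 = 3.040 m
R = A/P = 1.049/3.040 = 0.3452 m
Q = (1/n)·A·R^(2/3)·S^(1/2) = (1/0.044) × 1.049 × 0.3452^(2/3) × 0.0027^(1/2) = 0.6098 m³/s

0.610 m³/s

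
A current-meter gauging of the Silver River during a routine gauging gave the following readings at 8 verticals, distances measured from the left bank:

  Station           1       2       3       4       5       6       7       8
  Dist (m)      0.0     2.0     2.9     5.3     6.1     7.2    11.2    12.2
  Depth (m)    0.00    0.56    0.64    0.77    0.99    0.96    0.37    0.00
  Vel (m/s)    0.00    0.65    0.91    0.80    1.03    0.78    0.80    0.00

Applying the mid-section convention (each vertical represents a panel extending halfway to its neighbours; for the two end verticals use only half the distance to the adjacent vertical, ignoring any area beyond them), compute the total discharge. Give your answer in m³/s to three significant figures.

w_2 = (2.9 − 0.0)/2 = 1.45 m; q_2 = 0.65 × 0.56 × 1.45 = 0.5278 m³/s
w_3 = (5.3 − 2.0)/2 = 1.65 m; q_3 = 0.91 × 0.64 × 1.65 = 0.9610 m³/s
w_4 = (6.1 − 2.9)/2 = 1.6 m; q_4 = 0.80 × 0.77 × 1.6 = 0.9856 m³/s
w_5 = (7.2 − 5.3)/2 = 0.95 m; q_5 = 1.03 × 0.99 × 0.95 = 0.9687 m³/s
w_6 = (11.2 − 6.1)/2 = 2.55 m; q_6 = 0.78 × 0.96 × 2.55 = 1.909 m³/s
w_7 = (12.2 − 7.2)/2 = 2.5 m; q_7 = 0.80 × 0.37 × 2.5 = 0.7400 m³/s
Stations 1, 8 contribute zero (depth or velocity is 0).
Q = Σ qᵢ = 6.093 m³/s

6.09 m³/s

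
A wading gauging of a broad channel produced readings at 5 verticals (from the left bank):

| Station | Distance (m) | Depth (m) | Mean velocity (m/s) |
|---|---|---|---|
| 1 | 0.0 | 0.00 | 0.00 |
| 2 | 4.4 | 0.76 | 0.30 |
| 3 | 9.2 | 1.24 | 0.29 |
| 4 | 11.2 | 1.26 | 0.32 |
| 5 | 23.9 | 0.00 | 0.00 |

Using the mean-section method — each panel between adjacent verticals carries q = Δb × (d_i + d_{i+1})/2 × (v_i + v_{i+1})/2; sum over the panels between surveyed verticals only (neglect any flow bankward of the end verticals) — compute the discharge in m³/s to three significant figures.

3.71 m³/s

Panel 1-2: Δb = 4.4 m, d̄ = (0.00+0.76)/2 = 0.38, v̄ = (0.00+0.30)/2 = 0.15 → q = 4.4×0.38×0.15 = 0.2508 m³/s
Panel 2-3: Δb = 4.8 m, d̄ = (0.76+1.24)/2 = 1, v̄ = (0.30+0.29)/2 = 0.295 → q = 4.8×1×0.295 = 1.416 m³/s
Panel 3-4: Δb = 2 m, d̄ = (1.24+1.26)/2 = 1.25, v̄ = (0.29+0.32)/2 = 0.305 → q = 2×1.25×0.305 = 0.7625 m³/s
Panel 4-5: Δb = 12.7 m, d̄ = (1.26+0.00)/2 = 0.63, v̄ = (0.32+0.00)/2 = 0.16 → q = 12.7×0.63×0.16 = 1.280 m³/s
Q = Σ q = 3.709 m³/s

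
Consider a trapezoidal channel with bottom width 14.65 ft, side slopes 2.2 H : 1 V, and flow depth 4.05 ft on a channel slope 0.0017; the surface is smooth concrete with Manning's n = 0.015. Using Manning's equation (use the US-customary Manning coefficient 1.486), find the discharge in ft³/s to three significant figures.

A = (b + z·y)·y = (14.65 + 2.2×4.05)×4.05 = 95.42 ft²
P = b + 2y√(1+z²) = 14.65 + 2×4.05×√(1+2.2²) = 34.22 ft
R = A/P = 95.42/34.22 = 2.788 ft
Q = (1.486/n)·A·R^(2/3)·S^(1/2) = (1.486/0.015) × 95.42 × 2.788^(2/3) × 0.0017^(1/2) = 772.0 ft³/s

772 ft³/s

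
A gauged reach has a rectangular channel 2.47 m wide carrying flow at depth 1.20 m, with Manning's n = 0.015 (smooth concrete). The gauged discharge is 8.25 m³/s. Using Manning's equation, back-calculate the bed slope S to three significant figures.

A = b·y = 2.47 × 1.20 = 2.964 m²
P = b + 2y = 2.47 + 2×1.20 = 4.870 m
R = A/P = 2.964/4.870 = 0.6086 m
S = (Q·n / (1·A·R^(2/3)))² = (8.25×0.015 / (1×2.964×0.7182))² = 0.003380

0.00338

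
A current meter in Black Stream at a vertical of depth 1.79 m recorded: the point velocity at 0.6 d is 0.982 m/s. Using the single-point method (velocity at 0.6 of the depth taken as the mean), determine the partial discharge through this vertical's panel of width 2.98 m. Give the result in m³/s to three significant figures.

v̄ = v₀.₆ = 0.982 m/s
q = v̄ × d × w = 0.9820 × 1.79 × 2.98 = 5.238 m³/s

5.24 m³/s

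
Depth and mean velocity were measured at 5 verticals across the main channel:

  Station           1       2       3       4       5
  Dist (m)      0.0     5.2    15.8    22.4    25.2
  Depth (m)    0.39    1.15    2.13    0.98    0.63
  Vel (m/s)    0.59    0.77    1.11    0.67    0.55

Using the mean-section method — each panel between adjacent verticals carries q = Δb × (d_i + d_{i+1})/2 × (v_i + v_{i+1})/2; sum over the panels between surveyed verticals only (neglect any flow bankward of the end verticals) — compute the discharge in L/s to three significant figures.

Panel 1-2: Δb = 5.2 m, d̄ = (0.39+1.15)/2 = 0.77, v̄ = (0.59+0.77)/2 = 0.68 → q = 5.2×0.77×0.68 = 2.723 m³/s
Panel 2-3: Δb = 10.6 m, d̄ = (1.15+2.13)/2 = 1.64, v̄ = (0.77+1.11)/2 = 0.94 → q = 10.6×1.64×0.94 = 16.34 m³/s
Panel 3-4: Δb = 6.6 m, d̄ = (2.13+0.98)/2 = 1.555, v̄ = (1.11+0.67)/2 = 0.89 → q = 6.6×1.555×0.89 = 9.134 m³/s
Panel 4-5: Δb = 2.8 m, d̄ = (0.98+0.63)/2 = 0.805, v̄ = (0.67+0.55)/2 = 0.61 → q = 2.8×0.805×0.61 = 1.375 m³/s
Q = Σ q = 29.57 m³/s
= 29.57 × 1000 = 29570 L/s

29600 L/s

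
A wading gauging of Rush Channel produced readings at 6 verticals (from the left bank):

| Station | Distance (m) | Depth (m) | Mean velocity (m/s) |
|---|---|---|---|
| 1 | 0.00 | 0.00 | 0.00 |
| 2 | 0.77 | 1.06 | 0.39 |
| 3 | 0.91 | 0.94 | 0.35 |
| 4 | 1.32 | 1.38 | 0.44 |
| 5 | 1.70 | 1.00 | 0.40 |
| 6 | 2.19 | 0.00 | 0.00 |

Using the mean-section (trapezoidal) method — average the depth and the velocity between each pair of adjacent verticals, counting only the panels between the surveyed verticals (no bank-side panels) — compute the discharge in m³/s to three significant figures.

0.558 m³/s

Panel 1-2: Δb = 0.77 m, d̄ = (0.00+1.06)/2 = 0.53, v̄ = (0.00+0.39)/2 = 0.195 → q = 0.77×0.53×0.195 = 0.07958 m³/s
Panel 2-3: Δb = 0.14 m, d̄ = (1.06+0.94)/2 = 1, v̄ = (0.39+0.35)/2 = 0.37 → q = 0.14×1×0.37 = 0.05180 m³/s
Panel 3-4: Δb = 0.41 m, d̄ = (0.94+1.38)/2 = 1.16, v̄ = (0.35+0.44)/2 = 0.395 → q = 0.41×1.16×0.395 = 0.1879 m³/s
Panel 4-5: Δb = 0.38 m, d̄ = (1.38+1.00)/2 = 1.19, v̄ = (0.44+0.40)/2 = 0.42 → q = 0.38×1.19×0.42 = 0.1899 m³/s
Panel 5-6: Δb = 0.49 m, d̄ = (1.00+0.00)/2 = 0.5, v̄ = (0.40+0.00)/2 = 0.2 → q = 0.49×0.5×0.2 = 0.04900 m³/s
Q = Σ q = 0.5582 m³/s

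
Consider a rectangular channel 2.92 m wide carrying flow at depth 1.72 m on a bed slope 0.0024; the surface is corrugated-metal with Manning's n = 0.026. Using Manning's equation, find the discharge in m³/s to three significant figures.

8.08 m³/s

A = b·y = 2.92 × 1.72 = 5.022 m²
P = b + 2y = 2.92 + 2×1.72 = 6.360 m
R = A/P = 5.022/6.360 = 0.7897 m
Q = (1/n)·A·R^(2/3)·S^(1/2) = (1/0.026) × 5.022 × 0.7897^(2/3) × 0.0024^(1/2) = 8.085 m³/s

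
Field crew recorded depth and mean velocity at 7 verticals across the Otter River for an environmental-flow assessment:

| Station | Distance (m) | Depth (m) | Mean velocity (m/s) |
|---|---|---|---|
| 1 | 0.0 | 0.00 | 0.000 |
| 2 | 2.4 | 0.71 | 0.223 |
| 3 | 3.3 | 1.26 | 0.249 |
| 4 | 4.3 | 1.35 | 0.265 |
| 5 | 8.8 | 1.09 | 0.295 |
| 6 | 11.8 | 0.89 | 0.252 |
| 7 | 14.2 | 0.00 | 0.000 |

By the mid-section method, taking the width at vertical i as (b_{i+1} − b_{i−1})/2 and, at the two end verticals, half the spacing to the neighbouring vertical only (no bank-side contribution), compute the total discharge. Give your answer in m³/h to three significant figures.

w_2 = (3.3 − 0.0)/2 = 1.65 m; q_2 = 0.223 × 0.71 × 1.65 = 0.2612 m³/s
w_3 = (4.3 − 2.4)/2 = 0.95 m; q_3 = 0.249 × 1.26 × 0.95 = 0.2981 m³/s
w_4 = (8.8 − 3.3)/2 = 2.75 m; q_4 = 0.265 × 1.35 × 2.75 = 0.9838 m³/s
w_5 = (11.8 − 4.3)/2 = 3.75 m; q_5 = 0.295 × 1.09 × 3.75 = 1.206 m³/s
w_6 = (14.2 − 8.8)/2 = 2.7 m; q_6 = 0.252 × 0.89 × 2.7 = 0.6056 m³/s
Stations 1, 7 contribute zero (depth or velocity is 0).
Q = Σ qᵢ = 3.354 m³/s
= 3.354 × 3600 = 12080 m³/h

12100 m³/h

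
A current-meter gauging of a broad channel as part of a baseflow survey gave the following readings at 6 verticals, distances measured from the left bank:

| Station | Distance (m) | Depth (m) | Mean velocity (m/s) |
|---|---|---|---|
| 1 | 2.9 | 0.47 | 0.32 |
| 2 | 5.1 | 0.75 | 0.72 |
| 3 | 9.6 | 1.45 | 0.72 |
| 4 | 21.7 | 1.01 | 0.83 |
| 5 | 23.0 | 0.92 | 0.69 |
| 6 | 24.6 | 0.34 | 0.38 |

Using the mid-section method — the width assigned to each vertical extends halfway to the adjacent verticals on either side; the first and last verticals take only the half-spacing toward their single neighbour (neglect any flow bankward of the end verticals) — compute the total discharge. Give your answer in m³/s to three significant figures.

17.3 m³/s

w_1 = (5.1 − 2.9)/2 = 1.1 m; q_1 = 0.32 × 0.47 × 1.1 = 0.1654 m³/s
w_2 = (9.6 − 2.9)/2 = 3.35 m; q_2 = 0.72 × 0.75 × 3.35 = 1.809 m³/s
w_3 = (21.7 − 5.1)/2 = 8.3 m; q_3 = 0.72 × 1.45 × 8.3 = 8.665 m³/s
w_4 = (23.0 − 9.6)/2 = 6.7 m; q_4 = 0.83 × 1.01 × 6.7 = 5.617 m³/s
w_5 = (24.6 − 21.7)/2 = 1.45 m; q_5 = 0.69 × 0.92 × 1.45 = 0.9205 m³/s
w_6 = (24.6 − 23.0)/2 = 0.8 m; q_6 = 0.38 × 0.34 × 0.8 = 0.1034 m³/s
Q = Σ qᵢ = 17.28 m³/s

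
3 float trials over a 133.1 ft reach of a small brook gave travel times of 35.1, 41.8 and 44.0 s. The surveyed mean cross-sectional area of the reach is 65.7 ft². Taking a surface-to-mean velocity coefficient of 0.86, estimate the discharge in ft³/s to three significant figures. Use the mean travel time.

t̄ = (35.1 + 41.8 + 44.0) / 3 = 40.3 s
v_surface = L / t̄ = 133.1 / 40.3 = 3.303 ft/s
v_mean = 0.86 × 3.303 = 2.840 ft/s
Q = A × v_mean = 65.7 × 2.840 = 186.6 ft³/s

187 ft³/s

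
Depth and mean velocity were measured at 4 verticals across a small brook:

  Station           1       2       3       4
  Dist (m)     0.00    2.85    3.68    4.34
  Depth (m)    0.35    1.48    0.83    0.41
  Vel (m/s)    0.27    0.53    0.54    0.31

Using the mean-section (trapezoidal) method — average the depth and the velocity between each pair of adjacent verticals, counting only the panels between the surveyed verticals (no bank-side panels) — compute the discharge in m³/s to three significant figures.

1.73 m³/s

Panel 1-2: Δb = 2.85 m, d̄ = (0.35+1.48)/2 = 0.915, v̄ = (0.27+0.53)/2 = 0.4 → q = 2.85×0.915×0.4 = 1.043 m³/s
Panel 2-3: Δb = 0.83 m, d̄ = (1.48+0.83)/2 = 1.155, v̄ = (0.53+0.54)/2 = 0.535 → q = 0.83×1.155×0.535 = 0.5129 m³/s
Panel 3-4: Δb = 0.66 m, d̄ = (0.83+0.41)/2 = 0.62, v̄ = (0.54+0.31)/2 = 0.425 → q = 0.66×0.62×0.425 = 0.1739 m³/s
Q = Σ q = 1.730 m³/s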